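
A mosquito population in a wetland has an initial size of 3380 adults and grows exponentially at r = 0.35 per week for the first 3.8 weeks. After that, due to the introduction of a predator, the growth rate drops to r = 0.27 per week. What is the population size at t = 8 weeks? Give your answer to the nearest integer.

39721 adults

Phase 1: N(3.8) = 3380·e^(0.35×3.8) = 3380·e^1.33 = 12779.9.
Phase 2 runs for 8 − 3.8 = 4.2 weeks at r = 0.27.
N(8) = 12779.9·e^(0.27×4.2) = 12779.9·e^1.134 = 39720.8.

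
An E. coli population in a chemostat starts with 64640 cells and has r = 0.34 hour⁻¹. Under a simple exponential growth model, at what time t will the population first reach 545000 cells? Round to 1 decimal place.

6.3 hours

Set N₀·e^(rt) = 545000: e^(0.34·t) = 545000/64640 = 8.4313.
0.34·t = ln(8.4313) = 2.132, so t = 2.132/0.34 = 6.2704.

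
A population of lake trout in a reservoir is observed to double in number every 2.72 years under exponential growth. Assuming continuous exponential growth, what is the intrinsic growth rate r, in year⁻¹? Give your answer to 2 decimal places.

0.25 per year

r = ln(2)/t_d = 0.6931/2.72 = 0.25483.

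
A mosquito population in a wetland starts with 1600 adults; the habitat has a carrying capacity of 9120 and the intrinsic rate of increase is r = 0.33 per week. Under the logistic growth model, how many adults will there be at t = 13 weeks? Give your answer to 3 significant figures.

8570 adults

A = (K − N₀)/N₀ = (9120 − 1600)/1600 = 4.7.
N(t) = K/(1 + A·e^(−rt)) = 9120/(1 + 4.7×e^(−0.33×13)).
e^(−4.29) = 0.013705; denominator = 1 + 4.7×0.013705 = 1.0644.
N = 9120/1.0644 = 8568.1.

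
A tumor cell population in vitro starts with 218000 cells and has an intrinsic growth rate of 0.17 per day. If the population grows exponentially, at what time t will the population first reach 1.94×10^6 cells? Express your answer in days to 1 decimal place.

Set N₀·e^(rt) = 1.94×10^6: e^(0.17·t) = 1.94×10^6/218000 = 8.8991.
0.17·t = ln(8.8991) = 2.1859, so t = 2.1859/0.17 = 12.859.

12.9 days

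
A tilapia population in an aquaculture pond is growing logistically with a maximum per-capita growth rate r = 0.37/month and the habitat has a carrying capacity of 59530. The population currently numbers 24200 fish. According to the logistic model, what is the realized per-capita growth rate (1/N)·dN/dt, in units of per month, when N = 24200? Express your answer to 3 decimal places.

(1/N)·dN/dt = r(1 − N/K) = 0.37 × (1 − 24200/59530).
= 0.37 × 0.59348 = 0.21959.

0.220 per month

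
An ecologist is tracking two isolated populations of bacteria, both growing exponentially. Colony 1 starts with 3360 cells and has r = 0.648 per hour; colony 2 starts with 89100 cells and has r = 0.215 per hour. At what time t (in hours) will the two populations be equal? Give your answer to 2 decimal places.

7.57 hours

Set 3360·e^(0.648t) = 89100·e^(0.215t).
e^((0.648 − 0.215)t) = 89100/3360 → e^(0.433·t) = 26.518.
0.433·t = ln(26.518) = 3.2778, so t = 3.2778/0.433 = 7.57.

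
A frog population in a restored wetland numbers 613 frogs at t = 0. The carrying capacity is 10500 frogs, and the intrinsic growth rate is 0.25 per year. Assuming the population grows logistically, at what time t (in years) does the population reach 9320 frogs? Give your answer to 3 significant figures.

19.4 years

A = (K − N₀)/N₀ = (10500 − 613)/613 = 16.129.
Solve 10500/(1 + 16.129·e^(−0.25t)) = 9320: 1 + 16.129·e^(−0.25t) = 1.1266, so e^(−0.25t) = 0.00784986.
−0.25·t = ln(0.00784986) = -4.8473, so t = 4.8473/0.25 = 19.389.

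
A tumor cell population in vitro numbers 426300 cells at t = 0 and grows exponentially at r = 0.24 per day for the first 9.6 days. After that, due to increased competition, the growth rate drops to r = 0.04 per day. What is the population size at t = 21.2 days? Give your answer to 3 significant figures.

Phase 1: N(9.6) = 426300·e^(0.24×9.6) = 426300·e^2.304 = 4.269036×10^6.
Phase 2 runs for 21.2 − 9.6 = 11.6 days at r = 0.04.
N(21.2) = 4.269036×10^6·e^(0.04×11.6) = 4.269036×10^6·e^0.464 = 6.789573×10^6.

6790000 cells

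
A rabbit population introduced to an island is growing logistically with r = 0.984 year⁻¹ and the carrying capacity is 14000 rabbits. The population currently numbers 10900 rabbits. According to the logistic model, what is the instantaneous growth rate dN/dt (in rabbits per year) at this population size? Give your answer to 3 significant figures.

2370 rabbits per year

dN/dt = rN(1 − N/K) = 0.984 × 10900 × (1 − 10900/14000).
1 − 10900/14000 = 0.22143; dN/dt = 0.984 × 10900 × 0.22143 = 2375.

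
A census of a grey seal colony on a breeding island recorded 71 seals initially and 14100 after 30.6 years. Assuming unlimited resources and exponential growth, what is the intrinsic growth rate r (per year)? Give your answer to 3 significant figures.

From N(t) = N₀·e^(rt): e^(r·30.6) = 14100/71 = 198.59.
r·30.6 = ln(198.59) = 5.2913, so r = 5.2913/30.6 = 0.17292.

0.173 per year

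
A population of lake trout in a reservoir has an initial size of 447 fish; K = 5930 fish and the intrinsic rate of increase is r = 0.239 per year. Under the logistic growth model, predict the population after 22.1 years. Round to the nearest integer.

A = (K − N₀)/N₀ = (5930 − 447)/447 = 12.266.
N(t) = K/(1 + A·e^(−rt)) = 5930/(1 + 12.266×e^(−0.239×22.1)).
e^(−5.282) = 0.0050828; denominator = 1 + 12.266×0.0050828 = 1.0623.
N = 5930/1.0623 = 5581.98.

5582 fish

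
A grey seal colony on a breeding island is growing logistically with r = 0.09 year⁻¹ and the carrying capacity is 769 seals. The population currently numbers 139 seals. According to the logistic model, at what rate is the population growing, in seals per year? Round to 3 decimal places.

10.249 seals per year

dN/dt = rN(1 − N/K) = 0.09 × 139 × (1 − 139/769).
1 − 139/769 = 0.81925; dN/dt = 0.09 × 139 × 0.81925 = 10.249.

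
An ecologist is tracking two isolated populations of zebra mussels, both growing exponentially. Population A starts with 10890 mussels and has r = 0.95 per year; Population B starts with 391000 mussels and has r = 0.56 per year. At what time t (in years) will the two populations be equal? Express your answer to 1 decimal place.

Set 10890·e^(0.95t) = 391000·e^(0.56t).
e^((0.95 − 0.56)t) = 391000/10890 → e^(0.39·t) = 35.904.
0.39·t = ln(35.904) = 3.5809, so t = 3.5809/0.39 = 9.1817.

9.2 years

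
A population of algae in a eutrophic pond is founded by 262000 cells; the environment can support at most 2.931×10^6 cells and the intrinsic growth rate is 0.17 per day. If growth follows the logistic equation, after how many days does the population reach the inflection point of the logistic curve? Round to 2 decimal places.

13.65 days

Logistic growth is fastest at N = K/2 = 1.4655×10^6.
A = (K − N₀)/N₀ = 10.187. Set K/(1 + A·e^(−rt)) = K/2 → A·e^(−rt) = 1.
e^(−0.17t) = 1/10.187 = 0.0981641, so t = ln(10.187)/0.17 = 2.3211/0.17 = 13.654.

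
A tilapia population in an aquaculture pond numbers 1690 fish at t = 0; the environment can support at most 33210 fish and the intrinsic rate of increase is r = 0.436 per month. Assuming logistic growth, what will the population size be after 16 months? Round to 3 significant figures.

A = (K − N₀)/N₀ = (33210 − 1690)/1690 = 18.651.
N(t) = K/(1 + A·e^(−rt)) = 33210/(1 + 18.651×e^(−0.436×16)).
e^(−6.976) = 0.00093403; denominator = 1 + 18.651×0.00093403 = 1.0174.
N = 33210/1.0174 = 32641.4.

32600 fish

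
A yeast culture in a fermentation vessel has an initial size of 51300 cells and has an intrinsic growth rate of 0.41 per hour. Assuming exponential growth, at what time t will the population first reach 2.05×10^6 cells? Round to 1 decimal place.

Set N₀·e^(rt) = 2.05×10^6: e^(0.41·t) = 2.05×10^6/51300 = 39.961.
0.41·t = ln(39.961) = 3.6879, so t = 3.6879/0.41 = 8.9949.

9.0 hours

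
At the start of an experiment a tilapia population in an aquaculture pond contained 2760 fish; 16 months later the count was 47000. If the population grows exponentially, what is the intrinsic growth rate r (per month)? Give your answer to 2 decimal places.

0.18 per month

From N(t) = N₀·e^(rt): e^(r·16) = 47000/2760 = 17.029.
r·16 = ln(17.029) = 2.8349, so r = 2.8349/16 = 0.17718.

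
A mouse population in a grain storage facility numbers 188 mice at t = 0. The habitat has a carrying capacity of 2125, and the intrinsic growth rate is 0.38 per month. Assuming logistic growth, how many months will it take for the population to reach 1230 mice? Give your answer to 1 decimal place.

A = (K − N₀)/N₀ = (2125 − 188)/188 = 10.303.
Solve 2125/(1 + 10.303·e^(−0.38t)) = 1230: 1 + 10.303·e^(−0.38t) = 1.7276, so e^(−0.38t) = 0.070623.
−0.38·t = ln(0.070623) = -2.6504, so t = 2.6504/0.38 = 6.9747.

7.0 months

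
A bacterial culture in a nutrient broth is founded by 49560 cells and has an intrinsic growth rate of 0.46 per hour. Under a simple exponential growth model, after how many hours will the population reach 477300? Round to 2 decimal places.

Set N₀·e^(rt) = 477300: e^(0.46·t) = 477300/49560 = 9.6308.
0.46·t = ln(9.6308) = 2.265, so t = 2.265/0.46 = 4.9238.

4.92 hours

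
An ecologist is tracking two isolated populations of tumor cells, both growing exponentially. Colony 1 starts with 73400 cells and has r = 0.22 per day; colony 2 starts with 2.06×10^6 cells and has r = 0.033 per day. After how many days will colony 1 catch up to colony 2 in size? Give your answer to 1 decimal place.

17.8 days

Set 73400·e^(0.22t) = 2.06×10^6·e^(0.033t).
e^((0.22 − 0.033)t) = 2.06×10^6/73400 → e^(0.187·t) = 28.065.
0.187·t = ln(28.065) = 3.3345, so t = 3.3345/0.187 = 17.832.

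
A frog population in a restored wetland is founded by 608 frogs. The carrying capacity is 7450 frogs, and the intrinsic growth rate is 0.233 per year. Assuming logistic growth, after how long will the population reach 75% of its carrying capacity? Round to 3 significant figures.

A = (K − N₀)/N₀ = (7450 − 608)/608 = 11.253.
Solve 7450/(1 + 11.253·e^(−0.233t)) = 5587.5: 1 + 11.253·e^(−0.233t) = 1.3333, so e^(−0.233t) = 0.029621.
−0.233·t = ln(0.029621) = -3.5193, so t = 3.5193/0.233 = 15.104.

15.1 years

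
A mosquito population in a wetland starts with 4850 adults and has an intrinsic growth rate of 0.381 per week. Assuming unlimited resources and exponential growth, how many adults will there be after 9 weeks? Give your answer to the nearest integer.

N(t) = N₀·e^(rt) = 4850 × e^(0.381×9) = 4850 × e^3.429.
e^3.429 ≈ 30.846, so N ≈ 4850 × 30.846 = 149602.

149602 adults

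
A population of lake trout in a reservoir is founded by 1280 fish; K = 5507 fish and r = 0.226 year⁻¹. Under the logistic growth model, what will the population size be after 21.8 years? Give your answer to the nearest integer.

A = (K − N₀)/N₀ = (5507 − 1280)/1280 = 3.3023.
N(t) = K/(1 + A·e^(−rt)) = 5507/(1 + 3.3023×e^(−0.226×21.8)).
e^(−4.927) = 0.0072497; denominator = 1 + 3.3023×0.0072497 = 1.0239.
N = 5507/1.0239 = 5378.24.

5378 fish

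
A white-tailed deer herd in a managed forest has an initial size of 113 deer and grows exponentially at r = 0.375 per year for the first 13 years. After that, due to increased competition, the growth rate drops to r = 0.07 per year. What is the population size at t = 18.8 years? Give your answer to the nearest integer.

Phase 1: N(13) = 113·e^(0.375×13) = 113·e^4.875 = 14800.1.
Phase 2 runs for 18.8 − 13 = 5.8 years at r = 0.07.
N(18.8) = 14800.1·e^(0.07×5.8) = 14800.1·e^0.406 = 22212.

22212 deer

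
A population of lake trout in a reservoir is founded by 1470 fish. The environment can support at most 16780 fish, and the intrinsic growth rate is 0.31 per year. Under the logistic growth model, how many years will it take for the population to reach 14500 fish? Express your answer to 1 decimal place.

A = (K − N₀)/N₀ = (16780 − 1470)/1470 = 10.415.
Solve 16780/(1 + 10.415·e^(−0.31t)) = 14500: 1 + 10.415·e^(−0.31t) = 1.1572, so e^(−0.31t) = 0.0150976.
−0.31·t = ln(0.0150976) = -4.1932, so t = 4.1932/0.31 = 13.527.

13.5 years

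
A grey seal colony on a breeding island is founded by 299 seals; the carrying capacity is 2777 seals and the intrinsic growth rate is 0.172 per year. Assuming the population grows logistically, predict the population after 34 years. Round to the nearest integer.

A = (K − N₀)/N₀ = (2777 − 299)/299 = 8.2876.
N(t) = K/(1 + A·e^(−rt)) = 2777/(1 + 8.2876×e^(−0.172×34)).
e^(−5.848) = 0.0028857; denominator = 1 + 8.2876×0.0028857 = 1.0239.
N = 2777/1.0239 = 2712.14.

2712 seals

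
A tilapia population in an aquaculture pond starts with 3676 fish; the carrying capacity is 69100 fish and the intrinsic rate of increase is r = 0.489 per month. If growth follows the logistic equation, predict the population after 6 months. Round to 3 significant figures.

A = (K − N₀)/N₀ = (69100 − 3676)/3676 = 17.798.
N(t) = K/(1 + A·e^(−rt)) = 69100/(1 + 17.798×e^(−0.489×6)).
e^(−2.934) = 0.053184; denominator = 1 + 17.798×0.053184 = 1.9465.
N = 69100/1.9465 = 35498.8.

35500 fish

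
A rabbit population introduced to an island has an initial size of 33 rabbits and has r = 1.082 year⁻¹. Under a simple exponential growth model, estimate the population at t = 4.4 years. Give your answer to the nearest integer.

N(t) = N₀·e^(rt) = 33 × e^(1.082×4.4) = 33 × e^4.761.
e^4.761 ≈ 116.84, so N ≈ 33 × 116.84 = 3855.7.

3856 rabbits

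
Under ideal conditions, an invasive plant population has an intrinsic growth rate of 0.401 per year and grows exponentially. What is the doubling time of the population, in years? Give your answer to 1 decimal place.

Doubling time t_d = ln(2)/r = 0.6931/0.401 = 1.7285.

1.7 years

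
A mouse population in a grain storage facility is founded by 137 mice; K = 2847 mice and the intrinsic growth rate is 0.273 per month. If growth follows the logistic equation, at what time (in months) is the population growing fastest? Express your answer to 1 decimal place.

Logistic growth is fastest at N = K/2 = 1423.5.
A = (K − N₀)/N₀ = 19.781. Set K/(1 + A·e^(−rt)) = K/2 → A·e^(−rt) = 1.
e^(−0.273t) = 1/19.781 = 0.0505535, so t = ln(19.781)/0.273 = 2.9847/0.273 = 10.933.

10.9 months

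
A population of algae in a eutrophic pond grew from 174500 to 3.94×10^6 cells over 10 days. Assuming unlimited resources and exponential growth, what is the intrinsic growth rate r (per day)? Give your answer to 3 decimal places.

From N(t) = N₀·e^(rt): e^(r·10) = 3.94×10^6/174500 = 22.579.
r·10 = ln(22.579) = 3.117, so r = 3.117/10 = 0.3117.

0.312 per day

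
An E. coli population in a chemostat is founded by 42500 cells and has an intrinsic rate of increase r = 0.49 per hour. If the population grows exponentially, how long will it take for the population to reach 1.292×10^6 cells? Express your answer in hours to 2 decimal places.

6.97 hours

Set N₀·e^(rt) = 1.292×10^6: e^(0.49·t) = 1.292×10^6/42500 = 30.4.
0.49·t = ln(30.4) = 3.4144, so t = 3.4144/0.49 = 6.9683.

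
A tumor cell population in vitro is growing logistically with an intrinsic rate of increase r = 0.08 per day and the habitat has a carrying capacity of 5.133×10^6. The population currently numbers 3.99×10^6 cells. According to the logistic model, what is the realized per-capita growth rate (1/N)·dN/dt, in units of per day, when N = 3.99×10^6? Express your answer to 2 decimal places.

0.02 per day

(1/N)·dN/dt = r(1 − N/K) = 0.08 × (1 − 3.99×10^6/5.133×10^6).
= 0.08 × 0.22268 = 0.017814.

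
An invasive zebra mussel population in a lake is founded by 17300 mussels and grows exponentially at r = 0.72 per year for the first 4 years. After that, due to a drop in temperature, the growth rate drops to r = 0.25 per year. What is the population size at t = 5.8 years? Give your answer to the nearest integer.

Phase 1: N(4) = 17300·e^(0.72×4) = 17300·e^2.88 = 308187.
Phase 2 runs for 5.8 − 4 = 1.8 years at r = 0.25.
N(5.8) = 308187·e^(0.25×1.8) = 308187·e^0.45 = 483333.

483333 mussels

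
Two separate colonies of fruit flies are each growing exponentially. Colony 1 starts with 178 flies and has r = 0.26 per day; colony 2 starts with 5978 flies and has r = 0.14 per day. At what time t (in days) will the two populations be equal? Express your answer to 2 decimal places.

Set 178·e^(0.26t) = 5978·e^(0.14t).
e^((0.26 − 0.14)t) = 5978/178 → e^(0.12·t) = 33.584.
0.12·t = ln(33.584) = 3.5141, so t = 3.5141/0.12 = 29.284.

29.28 days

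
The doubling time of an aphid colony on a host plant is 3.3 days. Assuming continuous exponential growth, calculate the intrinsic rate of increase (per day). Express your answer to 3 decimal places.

0.210 per day

r = ln(2)/t_d = 0.6931/3.3 = 0.21004.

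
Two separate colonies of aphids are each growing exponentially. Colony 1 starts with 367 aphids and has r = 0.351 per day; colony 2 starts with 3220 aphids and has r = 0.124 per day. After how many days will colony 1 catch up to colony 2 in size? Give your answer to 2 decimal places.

Set 367·e^(0.351t) = 3220·e^(0.124t).
e^((0.351 − 0.124)t) = 3220/367 → e^(0.227·t) = 8.7738.
0.227·t = ln(8.7738) = 2.1718, so t = 2.1718/0.227 = 9.5673.

9.57 days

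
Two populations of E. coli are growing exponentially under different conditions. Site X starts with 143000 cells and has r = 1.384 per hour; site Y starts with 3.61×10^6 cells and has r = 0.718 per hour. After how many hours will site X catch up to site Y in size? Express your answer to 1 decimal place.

Set 143000·e^(1.384t) = 3.61×10^6·e^(0.718t).
e^((1.384 − 0.718)t) = 3.61×10^6/143000 → e^(0.666·t) = 25.245.
0.666·t = ln(25.245) = 3.2286, so t = 3.2286/0.666 = 4.8478.

4.8 hours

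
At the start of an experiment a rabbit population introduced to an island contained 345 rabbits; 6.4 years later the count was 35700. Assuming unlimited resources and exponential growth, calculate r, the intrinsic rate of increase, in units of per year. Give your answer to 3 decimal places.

0.725 per year

From N(t) = N₀·e^(rt): e^(r·6.4) = 35700/345 = 103.48.
r·6.4 = ln(103.48) = 4.6394, so r = 4.6394/6.4 = 0.7249.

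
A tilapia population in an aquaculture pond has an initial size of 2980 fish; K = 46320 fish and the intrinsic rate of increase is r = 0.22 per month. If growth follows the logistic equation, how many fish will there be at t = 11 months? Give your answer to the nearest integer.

20198 fish

A = (K − N₀)/N₀ = (46320 − 2980)/2980 = 14.544.
N(t) = K/(1 + A·e^(−rt)) = 46320/(1 + 14.544×e^(−0.22×11)).
e^(−2.42) = 0.088922; denominator = 1 + 14.544×0.088922 = 2.2932.
N = 46320/2.2932 = 20198.5.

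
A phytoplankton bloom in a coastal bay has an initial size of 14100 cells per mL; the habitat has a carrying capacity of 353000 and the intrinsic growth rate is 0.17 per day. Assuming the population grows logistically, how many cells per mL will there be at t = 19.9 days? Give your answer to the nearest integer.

194395 cells per mL

A = (K − N₀)/N₀ = (353000 − 14100)/14100 = 24.035.
N(t) = K/(1 + A·e^(−rt)) = 353000/(1 + 24.035×e^(−0.17×19.9)).
e^(−3.383) = 0.033945; denominator = 1 + 24.035×0.033945 = 1.8159.
N = 353000/1.8159 = 194395.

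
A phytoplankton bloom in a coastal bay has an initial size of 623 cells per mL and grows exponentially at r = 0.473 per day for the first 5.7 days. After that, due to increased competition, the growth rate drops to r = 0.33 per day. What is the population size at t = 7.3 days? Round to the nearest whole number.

Phase 1: N(5.7) = 623·e^(0.473×5.7) = 623·e^2.696 = 9233.99.
Phase 2 runs for 7.3 − 5.7 = 1.6 days at r = 0.33.
N(7.3) = 9233.99·e^(0.33×1.6) = 9233.99·e^0.528 = 15656.6.

15657 cells per mL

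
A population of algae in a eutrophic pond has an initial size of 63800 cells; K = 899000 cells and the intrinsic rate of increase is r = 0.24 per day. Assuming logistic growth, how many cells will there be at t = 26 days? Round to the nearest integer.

A = (K − N₀)/N₀ = (899000 − 63800)/63800 = 13.091.
N(t) = K/(1 + A·e^(−rt)) = 899000/(1 + 13.091×e^(−0.24×26)).
e^(−6.24) = 0.0019499; denominator = 1 + 13.091×0.0019499 = 1.0255.
N = 899000/1.0255 = 876624.

876624 cells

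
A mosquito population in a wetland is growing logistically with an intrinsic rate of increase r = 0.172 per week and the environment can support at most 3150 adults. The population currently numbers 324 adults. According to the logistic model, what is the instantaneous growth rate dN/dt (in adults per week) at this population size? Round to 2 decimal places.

dN/dt = rN(1 − N/K) = 0.172 × 324 × (1 − 324/3150).
1 − 324/3150 = 0.89714; dN/dt = 0.172 × 324 × 0.89714 = 49.996.

50.00 adults per week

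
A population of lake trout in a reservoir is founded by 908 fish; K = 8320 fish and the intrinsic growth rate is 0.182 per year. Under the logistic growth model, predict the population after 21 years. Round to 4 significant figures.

7059 fish

A = (K − N₀)/N₀ = (8320 − 908)/908 = 8.163.
N(t) = K/(1 + A·e^(−rt)) = 8320/(1 + 8.163×e^(−0.182×21)).
e^(−3.822) = 0.021884; denominator = 1 + 8.163×0.021884 = 1.1786.
N = 8320/1.1786 = 7058.99.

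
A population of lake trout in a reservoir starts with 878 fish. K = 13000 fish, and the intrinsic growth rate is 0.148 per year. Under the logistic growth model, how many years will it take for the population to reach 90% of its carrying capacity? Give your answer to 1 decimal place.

A = (K − N₀)/N₀ = (13000 − 878)/878 = 13.806.
Solve 13000/(1 + 13.806·e^(−0.148t)) = 11700: 1 + 13.806·e^(−0.148t) = 1.1111, so e^(−0.148t) = 0.00804781.
−0.148·t = ln(0.00804781) = -4.8224, so t = 4.8224/0.148 = 32.583.

32.6 years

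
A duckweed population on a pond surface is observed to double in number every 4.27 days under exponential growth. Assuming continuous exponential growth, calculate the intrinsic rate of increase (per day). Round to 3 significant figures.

0.162 per day

r = ln(2)/t_d = 0.6931/4.27 = 0.16233.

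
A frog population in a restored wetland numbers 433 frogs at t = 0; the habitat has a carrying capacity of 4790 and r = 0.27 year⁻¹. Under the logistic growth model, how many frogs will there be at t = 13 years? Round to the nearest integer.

3682 frogs

A = (K − N₀)/N₀ = (4790 − 433)/433 = 10.062.
N(t) = K/(1 + A·e^(−rt)) = 4790/(1 + 10.062×e^(−0.27×13)).
e^(−3.51) = 0.029897; denominator = 1 + 10.062×0.029897 = 1.3008.
N = 4790/1.3008 = 3682.25.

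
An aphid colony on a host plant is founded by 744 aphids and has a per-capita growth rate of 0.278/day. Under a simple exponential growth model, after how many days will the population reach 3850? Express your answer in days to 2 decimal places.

5.91 days

Set N₀·e^(rt) = 3850: e^(0.278·t) = 3850/744 = 5.1747.
0.278·t = ln(5.1747) = 1.6438, so t = 1.6438/0.278 = 5.9129.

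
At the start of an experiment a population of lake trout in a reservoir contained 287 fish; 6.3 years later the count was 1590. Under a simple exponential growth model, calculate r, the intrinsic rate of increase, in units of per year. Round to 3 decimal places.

0.272 per year

From N(t) = N₀·e^(rt): e^(r·6.3) = 1590/287 = 5.5401.
r·6.3 = ln(5.5401) = 1.712, so r = 1.712/6.3 = 0.27175.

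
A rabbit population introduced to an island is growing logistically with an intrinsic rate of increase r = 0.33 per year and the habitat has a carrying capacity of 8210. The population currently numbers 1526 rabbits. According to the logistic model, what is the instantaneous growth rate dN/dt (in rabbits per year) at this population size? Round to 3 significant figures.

dN/dt = rN(1 − N/K) = 0.33 × 1526 × (1 − 1526/8210).
1 − 1526/8210 = 0.81413; dN/dt = 0.33 × 1526 × 0.81413 = 409.98.

410 rabbits per year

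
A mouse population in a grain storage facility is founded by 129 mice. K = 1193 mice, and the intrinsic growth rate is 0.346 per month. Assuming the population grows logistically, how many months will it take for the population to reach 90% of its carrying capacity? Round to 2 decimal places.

A = (K − N₀)/N₀ = (1193 − 129)/129 = 8.2481.
Solve 1193/(1 + 8.2481·e^(−0.346t)) = 1073.7: 1 + 8.2481·e^(−0.346t) = 1.1111, so e^(−0.346t) = 0.0134712.
−0.346·t = ln(0.0134712) = -4.3072, so t = 4.3072/0.346 = 12.449.

12.45 months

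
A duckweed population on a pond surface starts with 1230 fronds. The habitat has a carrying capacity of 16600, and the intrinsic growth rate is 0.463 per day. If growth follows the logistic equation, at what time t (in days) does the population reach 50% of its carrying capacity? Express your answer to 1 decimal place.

5.5 days

A = (K − N₀)/N₀ = (16600 − 1230)/1230 = 12.496.
Solve 16600/(1 + 12.496·e^(−0.463t)) = 8300: 1 + 12.496·e^(−0.463t) = 2, so e^(−0.463t) = 0.080026.
−0.463·t = ln(0.080026) = -2.5254, so t = 2.5254/0.463 = 5.4544.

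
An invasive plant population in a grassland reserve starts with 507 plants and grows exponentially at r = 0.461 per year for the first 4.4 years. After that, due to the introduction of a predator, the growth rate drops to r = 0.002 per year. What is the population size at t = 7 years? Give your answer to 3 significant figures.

Phase 1: N(4.4) = 507·e^(0.461×4.4) = 507·e^2.028 = 3854.17.
Phase 2 runs for 7 − 4.4 = 2.6 years at r = 0.002.
N(7) = 3854.17·e^(0.002×2.6) = 3854.17·e^0.0052 = 3874.26.

3870 plants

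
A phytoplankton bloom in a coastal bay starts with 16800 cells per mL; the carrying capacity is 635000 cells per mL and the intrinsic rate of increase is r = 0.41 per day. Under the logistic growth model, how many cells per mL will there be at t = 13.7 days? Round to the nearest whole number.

A = (K − N₀)/N₀ = (635000 − 16800)/16800 = 36.798.
N(t) = K/(1 + A·e^(−rt)) = 635000/(1 + 36.798×e^(−0.41×13.7)).
e^(−5.617) = 0.0036355; denominator = 1 + 36.798×0.0036355 = 1.1338.
N = 635000/1.1338 = 560074.

560074 cells per mL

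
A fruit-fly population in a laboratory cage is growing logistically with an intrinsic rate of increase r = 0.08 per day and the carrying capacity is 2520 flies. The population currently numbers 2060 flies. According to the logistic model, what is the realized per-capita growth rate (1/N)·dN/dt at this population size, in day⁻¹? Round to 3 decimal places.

(1/N)·dN/dt = r(1 − N/K) = 0.08 × (1 − 2060/2520).
= 0.08 × 0.18254 = 0.014603.

0.015 per day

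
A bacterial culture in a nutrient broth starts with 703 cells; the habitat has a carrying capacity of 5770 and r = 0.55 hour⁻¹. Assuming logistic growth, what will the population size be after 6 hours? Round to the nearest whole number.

4558 cells

A = (K − N₀)/N₀ = (5770 − 703)/703 = 7.2077.
N(t) = K/(1 + A·e^(−rt)) = 5770/(1 + 7.2077×e^(−0.55×6)).
e^(−3.3) = 0.036883; denominator = 1 + 7.2077×0.036883 = 1.2658.
N = 5770/1.2658 = 4558.23.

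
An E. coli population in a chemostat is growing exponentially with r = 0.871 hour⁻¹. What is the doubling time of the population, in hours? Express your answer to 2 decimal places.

0.80 hours

Doubling time t_d = ln(2)/r = 0.6931/0.871 = 0.79581.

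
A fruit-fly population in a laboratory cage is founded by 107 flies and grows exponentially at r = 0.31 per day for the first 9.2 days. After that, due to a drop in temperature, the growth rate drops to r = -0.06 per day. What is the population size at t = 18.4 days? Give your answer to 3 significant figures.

1070 flies

Phase 1: N(9.2) = 107·e^(0.31×9.2) = 107·e^2.852 = 1853.5.
Phase 2 runs for 18.4 − 9.2 = 9.2 days at r = -0.06.
N(18.4) = 1853.5·e^(-0.06×9.2) = 1853.5·e^-0.552 = 1067.24.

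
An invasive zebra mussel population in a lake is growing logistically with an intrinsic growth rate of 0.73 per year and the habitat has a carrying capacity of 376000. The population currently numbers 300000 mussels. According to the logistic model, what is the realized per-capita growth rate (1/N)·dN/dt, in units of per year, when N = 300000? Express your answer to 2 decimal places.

0.15 per year

(1/N)·dN/dt = r(1 − N/K) = 0.73 × (1 − 300000/376000).
= 0.73 × 0.20213 = 0.14755.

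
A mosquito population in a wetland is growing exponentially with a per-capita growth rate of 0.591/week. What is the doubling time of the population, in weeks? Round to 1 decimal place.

1.2 weeks

Doubling time t_d = ln(2)/r = 0.6931/0.591 = 1.1728.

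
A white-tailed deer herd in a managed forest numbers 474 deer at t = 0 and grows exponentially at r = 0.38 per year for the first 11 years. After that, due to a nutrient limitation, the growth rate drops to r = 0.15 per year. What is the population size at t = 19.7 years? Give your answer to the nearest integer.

Phase 1: N(11) = 474·e^(0.38×11) = 474·e^4.18 = 30983.4.
Phase 2 runs for 19.7 − 11 = 8.7 years at r = 0.15.
N(19.7) = 30983.4·e^(0.15×8.7) = 30983.4·e^1.305 = 114257.

114257 deer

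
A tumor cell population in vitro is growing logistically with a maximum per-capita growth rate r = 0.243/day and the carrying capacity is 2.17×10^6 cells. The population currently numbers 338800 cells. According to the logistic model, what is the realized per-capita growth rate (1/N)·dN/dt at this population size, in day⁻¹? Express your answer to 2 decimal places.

0.21 per day

(1/N)·dN/dt = r(1 − N/K) = 0.243 × (1 − 338800/2.17×10^6).
= 0.243 × 0.84387 = 0.20506.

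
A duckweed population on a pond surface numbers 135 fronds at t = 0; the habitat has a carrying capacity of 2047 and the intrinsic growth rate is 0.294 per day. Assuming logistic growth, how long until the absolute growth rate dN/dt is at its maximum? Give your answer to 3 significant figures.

Logistic growth is fastest at N = K/2 = 1023.5.
A = (K − N₀)/N₀ = 14.163. Set K/(1 + A·e^(−rt)) = K/2 → A·e^(−rt) = 1.
e^(−0.294t) = 1/14.163 = 0.0706067, so t = ln(14.163)/0.294 = 2.6506/0.294 = 9.0157.

9.02 days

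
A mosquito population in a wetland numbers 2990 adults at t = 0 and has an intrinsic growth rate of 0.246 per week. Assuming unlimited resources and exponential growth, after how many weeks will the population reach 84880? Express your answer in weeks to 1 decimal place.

13.6 weeks

Set N₀·e^(rt) = 84880: e^(0.246·t) = 84880/2990 = 28.388.
0.246·t = ln(28.388) = 3.346, so t = 3.346/0.246 = 13.601.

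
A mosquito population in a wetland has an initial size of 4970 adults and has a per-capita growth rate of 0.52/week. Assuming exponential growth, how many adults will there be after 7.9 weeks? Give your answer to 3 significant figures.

302000 adults

N(t) = N₀·e^(rt) = 4970 × e^(0.52×7.9) = 4970 × e^4.108.
e^4.108 ≈ 60.825, so N ≈ 4970 × 60.825 = 302300.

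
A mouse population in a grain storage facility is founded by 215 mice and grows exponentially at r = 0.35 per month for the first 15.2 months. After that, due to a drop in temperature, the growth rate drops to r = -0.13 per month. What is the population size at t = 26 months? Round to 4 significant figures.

10790 mice

Phase 1: N(15.2) = 215·e^(0.35×15.2) = 215·e^5.32 = 43942.5.
Phase 2 runs for 26 − 15.2 = 10.8 months at r = -0.13.
N(26) = 43942.5·e^(-0.13×10.8) = 43942.5·e^-1.404 = 10792.8.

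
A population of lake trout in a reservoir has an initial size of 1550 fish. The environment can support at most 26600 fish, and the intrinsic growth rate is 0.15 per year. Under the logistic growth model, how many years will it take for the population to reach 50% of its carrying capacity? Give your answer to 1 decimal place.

A = (K − N₀)/N₀ = (26600 − 1550)/1550 = 16.161.
Solve 26600/(1 + 16.161·e^(−0.15t)) = 13300: 1 + 16.161·e^(−0.15t) = 2, so e^(−0.15t) = 0.0618762.
−0.15·t = ln(0.0618762) = -2.7826, so t = 2.7826/0.15 = 18.551.

18.6 years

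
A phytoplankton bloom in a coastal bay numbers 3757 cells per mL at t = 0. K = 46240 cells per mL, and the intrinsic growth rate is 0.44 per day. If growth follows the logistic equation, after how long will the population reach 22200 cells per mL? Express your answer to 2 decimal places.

A = (K − N₀)/N₀ = (46240 − 3757)/3757 = 11.308.
Solve 46240/(1 + 11.308·e^(−0.44t)) = 22200: 1 + 11.308·e^(−0.44t) = 2.0829, so e^(−0.44t) = 0.0957652.
−0.44·t = ln(0.0957652) = -2.3459, so t = 2.3459/0.44 = 5.3315.

5.33 days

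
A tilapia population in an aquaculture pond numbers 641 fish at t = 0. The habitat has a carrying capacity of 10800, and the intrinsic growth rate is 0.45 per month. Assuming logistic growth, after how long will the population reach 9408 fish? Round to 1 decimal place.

10.4 months

A = (K − N₀)/N₀ = (10800 − 641)/641 = 15.849.
Solve 10800/(1 + 15.849·e^(−0.45t)) = 9408: 1 + 15.849·e^(−0.45t) = 1.148, so e^(−0.45t) = 0.00933575.
−0.45·t = ln(0.00933575) = -4.6739, so t = 4.6739/0.45 = 10.386.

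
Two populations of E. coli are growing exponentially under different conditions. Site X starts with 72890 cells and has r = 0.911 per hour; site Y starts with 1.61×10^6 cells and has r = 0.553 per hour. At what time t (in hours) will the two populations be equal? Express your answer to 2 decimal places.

Set 72890·e^(0.911t) = 1.61×10^6·e^(0.553t).
e^((0.911 − 0.553)t) = 1.61×10^6/72890 → e^(0.358·t) = 22.088.
0.358·t = ln(22.088) = 3.095, so t = 3.095/0.358 = 8.6454.

8.65 hours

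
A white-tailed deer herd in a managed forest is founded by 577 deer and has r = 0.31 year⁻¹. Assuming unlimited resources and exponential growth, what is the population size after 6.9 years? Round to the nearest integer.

4899 deer

N(t) = N₀·e^(rt) = 577 × e^(0.31×6.9) = 577 × e^2.139.
e^2.139 ≈ 8.4909, so N ≈ 577 × 8.4909 = 4899.27.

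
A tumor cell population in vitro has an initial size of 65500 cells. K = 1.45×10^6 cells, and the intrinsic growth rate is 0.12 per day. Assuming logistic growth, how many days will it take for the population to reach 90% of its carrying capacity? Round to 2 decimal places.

43.74 days

A = (K − N₀)/N₀ = (1.45×10^6 − 65500)/65500 = 21.137.
Solve 1.45×10^6/(1 + 21.137·e^(−0.12t)) = 1.305×10^6: 1 + 21.137·e^(−0.12t) = 1.1111, so e^(−0.12t) = 0.00525661.
−0.12·t = ln(0.00525661) = -5.2483, so t = 5.2483/0.12 = 43.736.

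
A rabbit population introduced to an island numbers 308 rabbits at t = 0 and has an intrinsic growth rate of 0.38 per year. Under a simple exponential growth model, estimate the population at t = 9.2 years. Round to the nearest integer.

10159 rabbits

N(t) = N₀·e^(rt) = 308 × e^(0.38×9.2) = 308 × e^3.496.
e^3.496 ≈ 32.983, so N ≈ 308 × 32.983 = 10158.8.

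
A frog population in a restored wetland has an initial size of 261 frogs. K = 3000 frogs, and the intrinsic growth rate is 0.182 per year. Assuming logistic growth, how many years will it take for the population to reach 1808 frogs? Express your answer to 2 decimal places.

15.21 years

A = (K − N₀)/N₀ = (3000 − 261)/261 = 10.494.
Solve 3000/(1 + 10.494·e^(−0.182t)) = 1808: 1 + 10.494·e^(−0.182t) = 1.6593, so e^(−0.182t) = 0.0628241.
−0.182·t = ln(0.0628241) = -2.7674, so t = 2.7674/0.182 = 15.206.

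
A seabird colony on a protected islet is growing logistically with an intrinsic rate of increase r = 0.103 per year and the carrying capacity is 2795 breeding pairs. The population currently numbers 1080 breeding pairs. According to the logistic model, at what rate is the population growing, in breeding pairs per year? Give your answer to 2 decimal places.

68.26 breeding pairs per year

dN/dt = rN(1 − N/K) = 0.103 × 1080 × (1 − 1080/2795).
1 − 1080/2795 = 0.6136; dN/dt = 0.103 × 1080 × 0.6136 = 68.256.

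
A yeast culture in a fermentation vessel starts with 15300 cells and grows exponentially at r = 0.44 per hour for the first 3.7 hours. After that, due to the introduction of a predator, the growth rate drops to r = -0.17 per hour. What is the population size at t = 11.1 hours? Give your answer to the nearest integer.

22150 cells

Phase 1: N(3.7) = 15300·e^(0.44×3.7) = 15300·e^1.628 = 77933.3.
Phase 2 runs for 11.1 − 3.7 = 7.4 hours at r = -0.17.
N(11.1) = 77933.3·e^(-0.17×7.4) = 77933.3·e^-1.258 = 22150.3.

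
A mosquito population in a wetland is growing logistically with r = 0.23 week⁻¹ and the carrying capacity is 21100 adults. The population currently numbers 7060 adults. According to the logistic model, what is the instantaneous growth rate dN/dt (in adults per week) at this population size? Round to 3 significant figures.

1080 adults per week

dN/dt = rN(1 − N/K) = 0.23 × 7060 × (1 − 7060/21100).
1 − 7060/21100 = 0.6654; dN/dt = 0.23 × 7060 × 0.6654 = 1080.5.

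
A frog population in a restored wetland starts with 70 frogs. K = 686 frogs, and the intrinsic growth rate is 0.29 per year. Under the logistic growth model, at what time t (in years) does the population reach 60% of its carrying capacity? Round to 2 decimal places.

8.90 years

A = (K − N₀)/N₀ = (686 − 70)/70 = 8.8.
Solve 686/(1 + 8.8·e^(−0.29t)) = 411.6: 1 + 8.8·e^(−0.29t) = 1.6667, so e^(−0.29t) = 0.0757576.
−0.29·t = ln(0.0757576) = -2.5802, so t = 2.5802/0.29 = 8.8973.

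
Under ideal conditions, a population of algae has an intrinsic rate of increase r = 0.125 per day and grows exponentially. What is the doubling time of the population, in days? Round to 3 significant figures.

5.55 days

Doubling time t_d = ln(2)/r = 0.6931/0.125 = 5.5452.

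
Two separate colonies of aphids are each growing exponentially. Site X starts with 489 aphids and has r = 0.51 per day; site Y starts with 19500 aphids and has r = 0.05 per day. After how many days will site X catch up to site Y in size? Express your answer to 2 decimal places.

Set 489·e^(0.51t) = 19500·e^(0.05t).
e^((0.51 − 0.05)t) = 19500/489 → e^(0.46·t) = 39.877.
0.46·t = ln(39.877) = 3.6858, so t = 3.6858/0.46 = 8.0126.

8.01 days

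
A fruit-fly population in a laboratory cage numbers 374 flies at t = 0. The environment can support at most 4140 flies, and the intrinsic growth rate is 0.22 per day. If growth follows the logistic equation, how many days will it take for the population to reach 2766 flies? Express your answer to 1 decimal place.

13.7 days

A = (K − N₀)/N₀ = (4140 − 374)/374 = 10.07.
Solve 4140/(1 + 10.07·e^(−0.22t)) = 2766: 1 + 10.07·e^(−0.22t) = 1.4967, so e^(−0.22t) = 0.0493317.
−0.22·t = ln(0.0493317) = -3.0092, so t = 3.0092/0.22 = 13.678.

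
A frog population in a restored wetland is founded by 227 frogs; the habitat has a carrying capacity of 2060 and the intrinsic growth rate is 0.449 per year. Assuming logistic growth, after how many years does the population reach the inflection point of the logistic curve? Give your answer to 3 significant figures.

4.65 years

Logistic growth is fastest at N = K/2 = 1030.
A = (K − N₀)/N₀ = 8.0749. Set K/(1 + A·e^(−rt)) = K/2 → A·e^(−rt) = 1.
e^(−0.449t) = 1/8.0749 = 0.123841, so t = ln(8.0749)/0.449 = 2.0888/0.449 = 4.652.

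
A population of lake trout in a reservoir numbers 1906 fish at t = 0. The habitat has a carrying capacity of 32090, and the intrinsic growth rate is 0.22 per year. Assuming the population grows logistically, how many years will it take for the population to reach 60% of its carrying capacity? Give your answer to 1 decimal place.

A = (K − N₀)/N₀ = (32090 − 1906)/1906 = 15.836.
Solve 32090/(1 + 15.836·e^(−0.22t)) = 19254: 1 + 15.836·e^(−0.22t) = 1.6667, so e^(−0.22t) = 0.0420974.
−0.22·t = ln(0.0420974) = -3.1678, so t = 3.1678/0.22 = 14.399.

14.4 years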